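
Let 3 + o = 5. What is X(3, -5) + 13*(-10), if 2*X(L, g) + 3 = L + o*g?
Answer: -135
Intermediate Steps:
o = 2 (o = -3 + 5 = 2)
X(L, g) = -3/2 + g + L/2 (X(L, g) = -3/2 + (L + 2*g)/2 = -3/2 + (g + L/2) = -3/2 + g + L/2)
X(3, -5) + 13*(-10) = (-3/2 - 5 + (½)*3) + 13*(-10) = (-3/2 - 5 + 3/2) - 130 = -5 - 130 = -135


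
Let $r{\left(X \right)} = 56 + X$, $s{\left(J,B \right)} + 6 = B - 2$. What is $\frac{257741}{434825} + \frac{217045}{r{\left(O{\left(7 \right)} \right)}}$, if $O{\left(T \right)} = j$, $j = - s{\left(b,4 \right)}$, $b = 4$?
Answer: $\frac{18878411317}{5217900} \approx 3618.0$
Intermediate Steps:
$s{\left(J,B \right)} = -8 + B$ ($s{\left(J,B \right)} = -6 + \left(B - 2\right) = -6 + \left(-2 + B\right) = -8 + B$)
$j = 4$ ($j = - (-8 + 4) = \left(-1\right) \left(-4\right) = 4$)
$O{\left(T \right)} = 4$
$\frac{257741}{434825} + \frac{217045}{r{\left(O{\left(7 \right)} \right)}} = \frac{257741}{434825} + \frac{217045}{56 + 4} = 257741 \cdot \frac{1}{434825} + \frac{217045}{60} = \frac{257741}{434825} + 217045 \cdot \frac{1}{60} = \frac{257741}{434825} + \frac{43409}{12} = \frac{18878411317}{5217900}$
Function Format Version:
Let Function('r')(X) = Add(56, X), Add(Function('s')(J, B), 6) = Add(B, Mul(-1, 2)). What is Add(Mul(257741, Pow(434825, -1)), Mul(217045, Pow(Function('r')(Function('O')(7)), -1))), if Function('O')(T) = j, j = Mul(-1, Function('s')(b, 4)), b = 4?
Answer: Rational(18878411317, 5217900) ≈ 3618.0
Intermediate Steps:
Function('s')(J, B) = Add(-8, B) (Function('s')(J, B) = Add(-6, Add(B, Mul(-1, 2))) = Add(-6, Add(B, -2)) = Add(-6, Add(-2, B)) = Add(-8, B))
j = 4 (j = Mul(-1, Add(-8, 4)) = Mul(-1, -4) = 4)
Function('O')(T) = 4
Add(Mul(257741, Pow(434825, -1)), Mul(217045, Pow(Function('r')(Function('O')(7)), -1))) = Add(Mul(257741, Pow(434825, -1)), Mul(217045, Pow(Add(56, 4), -1))) = Add(Mul(257741, Rational(1, 434825)), Mul(217045, Pow(60, -1))) = Add(Rational(257741, 434825), Mul(217045, Rational(1, 60))) = Add(Rational(257741, 434825), Rational(43409, 12)) = Rational(18878411317, 5217900)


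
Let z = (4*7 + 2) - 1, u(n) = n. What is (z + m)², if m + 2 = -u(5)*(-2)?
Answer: 1369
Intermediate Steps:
m = 8 (m = -2 - 1*5*(-2) = -2 - 5*(-2) = -2 + 10 = 8)
z = 29 (z = (28 + 2) - 1 = 30 - 1 = 29)
(z + m)² = (29 + 8)² = 37² = 1369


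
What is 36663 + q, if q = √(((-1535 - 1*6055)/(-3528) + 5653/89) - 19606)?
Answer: 36663 + I*√273030099681/3738 ≈ 36663.0 + 139.79*I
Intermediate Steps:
q = I*√273030099681/3738 (q = √(((-1535 - 6055)*(-1/3528) + 5653*(1/89)) - 19606) = √((-7590*(-1/3528) + 5653/89) - 19606) = √((1265/588 + 5653/89) - 19606) = √(3436549/52332 - 19606) = √(-1022584643/52332) = I*√273030099681/3738 ≈ 139.79*I)
36663 + q = 36663 + I*√273030099681/3738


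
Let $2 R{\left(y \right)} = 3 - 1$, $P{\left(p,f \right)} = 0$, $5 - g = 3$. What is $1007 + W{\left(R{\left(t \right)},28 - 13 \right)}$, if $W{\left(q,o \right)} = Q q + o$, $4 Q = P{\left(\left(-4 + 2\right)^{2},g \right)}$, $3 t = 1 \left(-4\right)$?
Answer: $1022$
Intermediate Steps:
$g = 2$ ($g = 5 - 3 = 2$)
$t = - \frac{4}{3}$ ($t = \frac{1 \left(-4\right)}{3} = \frac{1}{3} \left(-4\right) = - \frac{4}{3} \approx -1.3333$)
$R{\left(y \right)} = 1$ ($R{\left(y \right)} = \frac{3 - 1}{2} = \frac{1}{2} \cdot 2 = 1$)
$Q = 0$ ($Q = \frac{1}{4} \cdot 0 = 0$)
$W{\left(q,o \right)} = o$ ($W{\left(q,o \right)} = 0 q + o = 0 + o = o$)
$1007 + W{\left(R{\left(t \right)},28 - 13 \right)} = 1007 + \left(28 - 13\right) = 1007 + 15 = 1022$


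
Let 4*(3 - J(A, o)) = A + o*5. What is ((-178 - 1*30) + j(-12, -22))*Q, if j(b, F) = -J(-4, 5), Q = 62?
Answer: -25513/2 ≈ -12757.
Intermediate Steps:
J(A, o) = 3 - 5*o/4 - A/4 (J(A, o) = 3 - (A + o*5)/4 = 3 - (A + 5*o)/4 = 3 + (-5*o/4 - A/4) = 3 - 5*o/4 - A/4)
j(b, F) = 9/4 (j(b, F) = -(3 - 5/4*5 - ¼*(-4)) = -(3 - 25/4 + 1) = -1*(-9/4) = 9/4)
((-178 - 1*30) + j(-12, -22))*Q = ((-178 - 1*30) + 9/4)*62 = ((-178 - 30) + 9/4)*62 = (-208 + 9/4)*62 = -823/4*62 = -25513/2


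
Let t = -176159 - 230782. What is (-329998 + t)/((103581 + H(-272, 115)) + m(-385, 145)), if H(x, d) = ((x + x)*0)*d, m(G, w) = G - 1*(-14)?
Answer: -736939/103210 ≈ -7.1402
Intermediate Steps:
m(G, w) = 14 + G (m(G, w) = G + 14 = 14 + G)
t = -406941
H(x, d) = 0 (H(x, d) = ((2*x)*0)*d = 0*d = 0)
(-329998 + t)/((103581 + H(-272, 115)) + m(-385, 145)) = (-329998 - 406941)/((103581 + 0) + (14 - 385)) = -736939/(103581 - 371) = -736939/103210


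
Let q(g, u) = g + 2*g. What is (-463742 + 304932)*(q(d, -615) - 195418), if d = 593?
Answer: 30751809590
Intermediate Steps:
q(g, u) = 3*g
(-463742 + 304932)*(q(d, -615) - 195418) = (-463742 + 304932)*(3*593 - 195418) = -158810*(1779 - 195418) = -158810*(-193639) = 30751809590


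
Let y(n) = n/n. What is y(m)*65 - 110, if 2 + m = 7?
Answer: -45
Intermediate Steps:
m = 5 (m = -2 + 7 = 5)
y(n) = 1
y(m)*65 - 110 = 1*65 - 110 = 65 - 110 = -45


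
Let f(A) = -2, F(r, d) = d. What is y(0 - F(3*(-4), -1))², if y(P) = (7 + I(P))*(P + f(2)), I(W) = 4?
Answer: 121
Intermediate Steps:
y(P) = -22 + 11*P (y(P) = (7 + 4)*(P - 2) = 11*(-2 + P) = -22 + 11*P)
y(0 - F(3*(-4), -1))² = (-22 + 11*(0 - 1*(-1)))² = (-22 + 11*(0 + 1))² = (-22 + 11*1)² = (-22 + 11)² = (-11)² = 121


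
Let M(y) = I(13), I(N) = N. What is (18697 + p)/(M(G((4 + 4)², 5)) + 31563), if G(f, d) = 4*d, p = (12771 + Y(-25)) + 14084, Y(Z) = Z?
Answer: 45527/31576 ≈ 1.4418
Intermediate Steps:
p = 26830 (p = (12771 - 25) + 14084 = 12746 + 14084 = 26830)
M(y) = 13
(18697 + p)/(M(G((4 + 4)², 5)) + 31563) = (18697 + 26830)/(13 + 31563) = 45527/31576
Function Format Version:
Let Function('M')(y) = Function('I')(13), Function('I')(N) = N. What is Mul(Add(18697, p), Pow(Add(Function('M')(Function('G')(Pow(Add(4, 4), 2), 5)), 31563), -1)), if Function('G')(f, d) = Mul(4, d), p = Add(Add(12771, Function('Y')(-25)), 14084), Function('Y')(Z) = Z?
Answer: Rational(45527, 31576) ≈ 1.4418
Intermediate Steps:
p = 26830 (p = Add(Add(12771, -25), 14084) = Add(12746, 14084) = 26830)
Function('M')(y) = 13
Mul(Add(18697, p), Pow(Add(Function('M')(Function('G')(Pow(Add(4, 4), 2), 5)), 31563), -1)) = Mul(Add(18697, 26830), Pow(Add(13, 31563), -1)) = Mul(45527, Pow(31576, -1)) = Mul(45527, Rational(1, 31576)) = Rational(45527, 31576)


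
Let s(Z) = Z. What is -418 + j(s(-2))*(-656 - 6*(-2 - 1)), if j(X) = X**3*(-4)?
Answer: -20834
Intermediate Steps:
j(X) = -4*X**3
-418 + j(s(-2))*(-656 - 6*(-2 - 1)) = -418 + (-4*(-2)**3)*(-656 - 6*(-2 - 1)) = -418 + (-4*(-8))*(-656 - 6*(-3)) = -418 + 32*(-656 - 1*(-18)) = -418 + 32*(-656 + 18) = -418 + 32*(-638) = -418 - 20416 = -20834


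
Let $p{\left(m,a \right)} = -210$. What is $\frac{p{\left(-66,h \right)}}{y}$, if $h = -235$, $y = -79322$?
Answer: $\frac{105}{39661} \approx 0.0026474$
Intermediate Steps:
$\frac{p{\left(-66,h \right)}}{y} = - \frac{210}{-79322} = \left(-210\right) \left(- \frac{1}{79322}\right) = \frac{105}{39661}$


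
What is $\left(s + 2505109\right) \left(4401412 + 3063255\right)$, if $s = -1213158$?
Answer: $9643983995317$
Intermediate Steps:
$\left(s + 2505109\right) \left(4401412 + 3063255\right) = \left(-1213158 + 2505109\right) \left(4401412 + 3063255\right) = 1291951 \cdot 7464667 = 9643983995317$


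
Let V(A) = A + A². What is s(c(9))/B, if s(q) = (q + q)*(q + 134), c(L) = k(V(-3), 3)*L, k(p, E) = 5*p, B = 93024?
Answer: 1515/646 ≈ 2.3452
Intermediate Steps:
c(L) = 30*L (c(L) = (5*(-3*(1 - 3)))*L = (5*(-3*(-2)))*L = (5*6)*L = 30*L)
s(q) = 2*q*(134 + q) (s(q) = (2*q)*(134 + q) = 2*q*(134 + q))
s(c(9))/B = (2*(30*9)*(134 + 30*9))/93024 = (2*270*(134 + 270))*(1/93024) = (2*270*404)*(1/93024) = 218160*(1/93024) = 1515/646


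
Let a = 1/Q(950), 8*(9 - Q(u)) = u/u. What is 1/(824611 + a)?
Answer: 71/58547389 ≈ 1.2127e-6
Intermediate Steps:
Q(u) = 71/8 (Q(u) = 9 - u/(8*u) = 9 - ⅛*1 = 9 - ⅛ = 71/8)
a = 8/71 (a = 1/(71/8) = 8/71 ≈ 0.11268)
1/(824611 + a) = 1/(824611 + 8/71) = 1/(58547389/71) = 71/58547389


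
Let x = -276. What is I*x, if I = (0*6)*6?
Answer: 0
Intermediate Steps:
I = 0 (I = 0*6 = 0)
I*x = 0*(-276) = 0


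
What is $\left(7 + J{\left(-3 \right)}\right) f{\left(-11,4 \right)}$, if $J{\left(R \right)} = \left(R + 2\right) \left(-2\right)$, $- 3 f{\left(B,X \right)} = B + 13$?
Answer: $-6$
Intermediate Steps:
$f{\left(B,X \right)} = - \frac{13}{3} - \frac{B}{3}$ ($f{\left(B,X \right)} = - \frac{B + 13}{3} = - \frac{13 + B}{3} = - \frac{13}{3} - \frac{B}{3}$)
$J{\left(R \right)} = -4 - 2 R$ ($J{\left(R \right)} = \left(2 + R\right) \left(-2\right) = -4 - 2 R$)
$\left(7 + J{\left(-3 \right)}\right) f{\left(-11,4 \right)} = \left(7 - -2\right) \left(- \frac{13}{3} - - \frac{11}{3}\right) = \left(7 + \left(-4 + 6\right)\right) \left(- \frac{13}{3} + \frac{11}{3}\right) = \left(7 + 2\right) \left(- \frac{2}{3}\right) = 9 \left(- \frac{2}{3}\right) = -6$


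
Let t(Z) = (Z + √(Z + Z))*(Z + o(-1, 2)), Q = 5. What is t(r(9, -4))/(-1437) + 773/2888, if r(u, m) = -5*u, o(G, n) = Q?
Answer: -1362533/1383352 + 40*I*√10/479 ≈ -0.98495 + 0.26407*I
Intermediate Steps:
o(G, n) = 5
t(Z) = (5 + Z)*(Z + √2*√Z) (t(Z) = (Z + √(Z + Z))*(Z + 5) = (Z + √(2*Z))*(5 + Z) = (Z + √2*√Z)*(5 + Z) = (5 + Z)*(Z + √2*√Z))
t(r(9, -4))/(-1437) + 773/2888 = ((-5*9)² + 5*(-5*9) + √2*(-5*9)^(3/2) + 5*√2*√(-5*9))/(-1437) + 773/2888 = ((-45)² + 5*(-45) + √2*(-45)^(3/2) + 5*√2*√(-45))*(-1/1437) + 773*(1/2888) = (2025 - 225 + √2*(-135*I*√5) + 5*√2*(3*I*√5))*(-1/1437) + 773/2888 = (2025 - 225 - 135*I*√10 + 15*I*√10)*(-1/1437) + 773/2888 = (1800 - 120*I*√10)*(-1/1437) + 773/2888 = (-600/479 + 40*I*√10/479) + 773/2888 = -1362533/1383352 + 40*I*√10/479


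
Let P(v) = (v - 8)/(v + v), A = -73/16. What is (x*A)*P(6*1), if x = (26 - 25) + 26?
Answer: 657/32 ≈ 20.531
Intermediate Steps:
x = 27 (x = 1 + 26 = 27)
A = -73/16 (A = -73*1/16 = -73/16 ≈ -4.5625)
P(v) = (-8 + v)/(2*v) (P(v) = (-8 + v)/((2*v)) = (-8 + v)*(1/(2*v)) = (-8 + v)/(2*v))
(x*A)*P(6*1) = (27*(-73/16))*((-8 + 6*1)/(2*((6*1)))) = -1971*(-8 + 6)/(32*6) = -1971*(-2)/(32*6) = -1971/16*(-1/6) = 657/32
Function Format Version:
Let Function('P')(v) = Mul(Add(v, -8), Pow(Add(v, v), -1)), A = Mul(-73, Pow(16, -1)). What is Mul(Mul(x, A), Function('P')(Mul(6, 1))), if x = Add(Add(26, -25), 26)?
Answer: Rational(657, 32) ≈ 20.531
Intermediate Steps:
x = 27 (x = Add(1, 26) = 27)
A = Rational(-73, 16) (A = Mul(-73, Rational(1, 16)) = Rational(-73, 16) ≈ -4.5625)
Function('P')(v) = Mul(Rational(1, 2), Pow(v, -1), Add(-8, v)) (Function('P')(v) = Mul(Add(-8, v), Pow(Mul(2, v), -1)) = Mul(Add(-8, v), Mul(Rational(1, 2), Pow(v, -1))) = Mul(Rational(1, 2), Pow(v, -1), Add(-8, v)))
Mul(Mul(x, A), Function('P')(Mul(6, 1))) = Mul(Mul(27, Rational(-73, 16)), Mul(Rational(1, 2), Pow(Mul(6, 1), -1), Add(-8, Mul(6, 1)))) = Mul(Rational(-1971, 16), Mul(Rational(1, 2), Pow(6, -1), Add(-8, 6))) = Mul(Rational(-1971, 16), Mul(Rational(1, 2), Rational(1, 6), -2)) = Mul(Rational(-1971, 16), Rational(-1, 6)) = Rational(657, 32)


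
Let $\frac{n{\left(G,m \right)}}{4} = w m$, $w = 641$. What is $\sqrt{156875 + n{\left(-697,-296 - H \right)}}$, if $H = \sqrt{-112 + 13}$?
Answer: $\sqrt{-602069 - 7692 i \sqrt{11}} \approx 16.436 - 776.11 i$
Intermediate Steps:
$H = 3 i \sqrt{11}$ ($H = \sqrt{-99} = 3 i \sqrt{11} \approx 9.9499 i$)
$n{\left(G,m \right)} = 2564 m$ ($n{\left(G,m \right)} = 4 \cdot 641 m = 2564 m$)
$\sqrt{156875 + n{\left(-697,-296 - H \right)}} = \sqrt{156875 + 2564 \left(-296 - 3 i \sqrt{11}\right)} = \sqrt{156875 - \left(758944 + 7692 i \sqrt{11}\right)} = \sqrt{-602069 - 7692 i \sqrt{11}}$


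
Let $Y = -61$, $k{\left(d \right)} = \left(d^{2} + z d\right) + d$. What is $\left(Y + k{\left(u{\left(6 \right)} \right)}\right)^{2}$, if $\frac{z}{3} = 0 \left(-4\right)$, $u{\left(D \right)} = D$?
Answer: $361$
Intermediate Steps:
$z = 0$ ($z = 3 \cdot 0 \left(-4\right) = 3 \cdot 0 = 0$)
$k{\left(d \right)} = d + d^{2}$ ($k{\left(d \right)} = \left(d^{2} + 0 d\right) + d = \left(d^{2} + 0\right) + d = d^{2} + d = d + d^{2}$)
$\left(Y + k{\left(u{\left(6 \right)} \right)}\right)^{2} = \left(-61 + 6 \left(1 + 6\right)\right)^{2} = \left(-61 + 6 \cdot 7\right)^{2} = \left(-61 + 42\right)^{2} = \left(-19\right)^{2} = 361$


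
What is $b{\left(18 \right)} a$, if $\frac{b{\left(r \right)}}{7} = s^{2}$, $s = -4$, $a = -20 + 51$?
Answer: $3472$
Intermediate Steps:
$a = 31$
$b{\left(r \right)} = 112$ ($b{\left(r \right)} = 7 \left(-4\right)^{2} = 7 \cdot 16 = 112$)
$b{\left(18 \right)} a = 112 \cdot 31 = 3472$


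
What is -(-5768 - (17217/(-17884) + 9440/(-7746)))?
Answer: 399367880255/69264732 ≈ 5765.8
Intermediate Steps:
-(-5768 - (17217/(-17884) + 9440/(-7746))) = -(-5768 - (17217*(-1/17884) + 9440*(-1/7746))) = -(-5768 - (-17217/17884 - 4720/3873)) = -(-5768 - 1*(-151093921/69264732)) = -(-5768 + 151093921/69264732) = -1*(-399367880255/69264732) = 399367880255/69264732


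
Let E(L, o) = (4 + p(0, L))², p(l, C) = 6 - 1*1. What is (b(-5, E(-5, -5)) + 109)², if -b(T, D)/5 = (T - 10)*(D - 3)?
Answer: 35509681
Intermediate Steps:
p(l, C) = 5 (p(l, C) = 6 - 1 = 5)
E(L, o) = 81 (E(L, o) = (4 + 5)² = 9² = 81)
b(T, D) = -5*(-10 + T)*(-3 + D) (b(T, D) = -5*(T - 10)*(D - 3) = -5*(-10 + T)*(-3 + D))
(b(-5, E(-5, -5)) + 109)² = ((-150 + 15*(-5) + 50*81 - 5*81*(-5)) + 109)² = ((-150 - 75 + 4050 + 2025) + 109)² = (5850 + 109)² = 5959² = 35509681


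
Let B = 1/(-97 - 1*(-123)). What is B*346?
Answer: 173/13 ≈ 13.308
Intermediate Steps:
B = 1/26 (B = 1/(-97 + 123) = 1/26 ≈ 0.038462)
B*346 = (1/26)*346 = 173/13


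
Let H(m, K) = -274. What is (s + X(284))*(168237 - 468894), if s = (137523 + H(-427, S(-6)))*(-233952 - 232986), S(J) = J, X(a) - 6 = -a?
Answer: 19268137162412880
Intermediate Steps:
X(a) = 6 - a
s = -64086773562 (s = (137523 - 274)*(-233952 - 232986) = 137249*(-466938) = -64086773562)
(s + X(284))*(168237 - 468894) = (-64086773562 + (6 - 1*284))*(168237 - 468894) = (-64086773562 + (6 - 284))*(-300657) = (-64086773562 - 278)*(-300657) = -64086773840*(-300657) = 19268137162412880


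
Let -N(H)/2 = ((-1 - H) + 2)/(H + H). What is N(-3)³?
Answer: 64/27 ≈ 2.3704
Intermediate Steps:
N(H) = -(1 - H)/H (N(H) = -2*((-1 - H) + 2)/(H + H) = -2*(1 - H)/(2*H) = -2*(1 - H)*1/(2*H) = -(1 - H)/H)
N(-3)³ = ((-1 - 3)/(-3))³ = (-⅓*(-4))³ = (4/3)³ = 64/27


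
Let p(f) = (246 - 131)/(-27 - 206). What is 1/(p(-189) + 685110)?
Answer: 233/159630515 ≈ 1.4596e-6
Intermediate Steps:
p(f) = -115/233 (p(f) = 115/(-233) = 115*(-1/233) = -115/233)
1/(p(-189) + 685110) = 1/(-115/233 + 685110) = 1/(159630515/233) = 233/159630515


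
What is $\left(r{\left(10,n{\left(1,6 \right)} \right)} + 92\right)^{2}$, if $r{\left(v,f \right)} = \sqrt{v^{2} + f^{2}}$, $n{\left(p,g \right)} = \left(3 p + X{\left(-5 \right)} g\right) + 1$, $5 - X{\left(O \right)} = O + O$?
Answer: $17400 + 368 \sqrt{2234} \approx 34794.0$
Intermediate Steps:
$X{\left(O \right)} = 5 - 2 O$ ($X{\left(O \right)} = 5 - \left(O + O\right) = 5 - 2 O$)
$n{\left(p,g \right)} = 1 + 3 p + 15 g$ ($n{\left(p,g \right)} = \left(3 p + \left(5 - -10\right) g\right) + 1 = \left(3 p + \left(5 + 10\right) g\right) + 1 = \left(3 p + 15 g\right) + 1 = 1 + 3 p + 15 g$)
$r{\left(v,f \right)} = \sqrt{f^{2} + v^{2}}$
$\left(r{\left(10,n{\left(1,6 \right)} \right)} + 92\right)^{2} = \left(\sqrt{\left(1 + 3 \cdot 1 + 15 \cdot 6\right)^{2} + 10^{2}} + 92\right)^{2} = \left(\sqrt{\left(1 + 3 + 90\right)^{2} + 100} + 92\right)^{2} = \left(\sqrt{94^{2} + 100} + 92\right)^{2} = \left(\sqrt{8836 + 100} + 92\right)^{2} = \left(\sqrt{8936} + 92\right)^{2} = \left(2 \sqrt{2234} + 92\right)^{2} = \left(92 + 2 \sqrt{2234}\right)^{2}$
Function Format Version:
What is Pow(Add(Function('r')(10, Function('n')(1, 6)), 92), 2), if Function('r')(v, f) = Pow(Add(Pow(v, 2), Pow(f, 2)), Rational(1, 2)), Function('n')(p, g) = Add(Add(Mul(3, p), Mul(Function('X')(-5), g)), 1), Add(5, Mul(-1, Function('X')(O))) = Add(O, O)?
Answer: Add(17400, Mul(368, Pow(2234, Rational(1, 2)))) ≈ 34794.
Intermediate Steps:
Function('X')(O) = Add(5, Mul(-2, O)) (Function('X')(O) = Add(5, Mul(-1, Add(O, O))) = Add(5, Mul(-1, Mul(2, O))) = Add(5, Mul(-2, O)))
Function('n')(p, g) = Add(1, Mul(3, p), Mul(15, g)) (Function('n')(p, g) = Add(Add(Mul(3, p), Mul(Add(5, Mul(-2, -5)), g)), 1) = Add(Add(Mul(3, p), Mul(Add(5, 10), g)), 1) = Add(Add(Mul(3, p), Mul(15, g)), 1) = Add(1, Mul(3, p), Mul(15, g)))
Function('r')(v, f) = Pow(Add(Pow(f, 2), Pow(v, 2)), Rational(1, 2))
Pow(Add(Function('r')(10, Function('n')(1, 6)), 92), 2) = Pow(Add(Pow(Add(Pow(Add(1, Mul(3, 1), Mul(15, 6)), 2), Pow(10, 2)), Rational(1, 2)), 92), 2) = Pow(Add(Pow(Add(Pow(Add(1, 3, 90), 2), 100), Rational(1, 2)), 92), 2) = Pow(Add(Pow(Add(Pow(94, 2), 100), Rational(1, 2)), 92), 2) = Pow(Add(Pow(Add(8836, 100), Rational(1, 2)), 92), 2) = Pow(Add(Pow(8936, Rational(1, 2)), 92), 2) = Pow(Add(Mul(2, Pow(2234, Rational(1, 2))), 92), 2) = Pow(Add(92, Mul(2, Pow(2234, Rational(1, 2)))), 2)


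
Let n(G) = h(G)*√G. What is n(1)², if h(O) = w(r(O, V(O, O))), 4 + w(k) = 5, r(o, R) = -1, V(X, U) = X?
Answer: 1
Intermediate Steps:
w(k) = 1 (w(k) = -4 + 5 = 1)
h(O) = 1
n(G) = √G (n(G) = 1*√G = √G)
n(1)² = (√1)² = 1² = 1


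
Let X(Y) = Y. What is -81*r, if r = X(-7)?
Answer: 567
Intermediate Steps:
r = -7
-81*r = -81*(-7) = 567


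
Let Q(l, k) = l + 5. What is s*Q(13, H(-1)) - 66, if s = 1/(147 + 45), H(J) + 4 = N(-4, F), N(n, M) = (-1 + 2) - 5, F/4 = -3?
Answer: -2109/32 ≈ -65.906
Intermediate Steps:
F = -12 (F = 4*(-3) = -12)
N(n, M) = -4 (N(n, M) = 1 - 5 = -4)
H(J) = -8 (H(J) = -4 - 4 = -8)
Q(l, k) = 5 + l
s = 1/192 ≈ 0.0052083
s*Q(13, H(-1)) - 66 = (5 + 13)/192 - 66 = (1/192)*18 - 66 = 3/32 - 66 = -2109/32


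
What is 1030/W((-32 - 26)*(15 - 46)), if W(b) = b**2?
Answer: 515/1616402 ≈ 0.00031861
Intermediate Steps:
1030/W((-32 - 26)*(15 - 46)) = 1030/(((-32 - 26)*(15 - 46))**2) = 1030/((-58*(-31))**2) = 1030/(1798**2) = 1030/3232804 = 1030*(1/3232804) = 515/1616402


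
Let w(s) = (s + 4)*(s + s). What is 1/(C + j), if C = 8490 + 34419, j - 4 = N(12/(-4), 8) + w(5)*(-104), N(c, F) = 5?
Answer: 1/33558 ≈ 2.9799e-5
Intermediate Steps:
w(s) = 2*s*(4 + s) (w(s) = (4 + s)*(2*s) = 2*s*(4 + s))
j = -9351 (j = 4 + (5 + (2*5*(4 + 5))*(-104)) = 4 + (5 + (2*5*9)*(-104)) = 4 + (5 + 90*(-104)) = 4 + (5 - 9360) = 4 - 9355 = -9351)
C = 42909
1/(C + j) = 1/(42909 - 9351) = 1/33558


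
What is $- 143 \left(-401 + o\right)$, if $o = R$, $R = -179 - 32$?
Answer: $87516$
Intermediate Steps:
$R = -211$
$o = -211$
$- 143 \left(-401 + o\right) = - 143 \left(-401 - 211\right) = \left(-143\right) \left(-612\right) = 87516$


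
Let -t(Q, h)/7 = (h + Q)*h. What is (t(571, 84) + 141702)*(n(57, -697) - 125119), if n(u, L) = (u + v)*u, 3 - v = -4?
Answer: 29570657298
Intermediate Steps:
v = 7 (v = 3 - 1*(-4) = 3 + 4 = 7)
n(u, L) = u*(7 + u) (n(u, L) = (u + 7)*u = (7 + u)*u = u*(7 + u))
t(Q, h) = -7*h*(Q + h) (t(Q, h) = -7*(h + Q)*h = -7*(Q + h)*h = -7*h*(Q + h))
(t(571, 84) + 141702)*(n(57, -697) - 125119) = (-7*84*(571 + 84) + 141702)*(57*(7 + 57) - 125119) = (-7*84*655 + 141702)*(57*64 - 125119) = (-385140 + 141702)*(3648 - 125119) = -243438*(-121471) = 29570657298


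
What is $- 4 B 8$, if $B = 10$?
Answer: $-320$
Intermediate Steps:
$- 4 B 8 = \left(-4\right) 10 \cdot 8 = \left(-40\right) 8 = -320$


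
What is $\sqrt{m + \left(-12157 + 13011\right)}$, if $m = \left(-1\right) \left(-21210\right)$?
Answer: $4 \sqrt{1379} \approx 148.54$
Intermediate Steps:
$m = 21210$
$\sqrt{m + \left(-12157 + 13011\right)} = \sqrt{21210 + \left(-12157 + 13011\right)} = \sqrt{21210 + 854} = \sqrt{22064} = 4 \sqrt{1379}$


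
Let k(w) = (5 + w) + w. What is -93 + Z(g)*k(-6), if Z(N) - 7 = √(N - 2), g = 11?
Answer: -163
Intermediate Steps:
k(w) = 5 + 2*w
Z(N) = 7 + √(-2 + N) (Z(N) = 7 + √(N - 2) = 7 + √(-2 + N))
-93 + Z(g)*k(-6) = -93 + (7 + √(-2 + 11))*(5 + 2*(-6)) = -93 + (7 + √9)*(5 - 12) = -93 + (7 + 3)*(-7) = -93 + 10*(-7) = -93 - 70 = -163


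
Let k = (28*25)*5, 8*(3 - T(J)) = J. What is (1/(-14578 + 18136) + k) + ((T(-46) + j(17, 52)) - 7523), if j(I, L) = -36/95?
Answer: -2713969271/676020 ≈ -4014.6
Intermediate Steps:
T(J) = 3 - J/8
j(I, L) = -36/95 (j(I, L) = -36*1/95 = -36/95)
k = 3500 (k = 700*5 = 3500)
(1/(-14578 + 18136) + k) + ((T(-46) + j(17, 52)) - 7523) = (1/(-14578 + 18136) + 3500) + (((3 - ⅛*(-46)) - 36/95) - 7523) = (1/3558 + 3500) + (((3 + 23/4) - 36/95) - 7523) = (1/3558 + 3500) + ((35/4 - 36/95) - 7523) = 12453001/3558 + (3181/380 - 7523) = 12453001/3558 - 2855559/380 = -2713969271/676020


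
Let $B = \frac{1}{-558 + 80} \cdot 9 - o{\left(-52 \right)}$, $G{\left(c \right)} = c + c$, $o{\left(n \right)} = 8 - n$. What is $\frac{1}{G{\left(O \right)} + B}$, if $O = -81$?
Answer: $- \frac{478}{106125} \approx -0.0045041$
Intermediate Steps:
$G{\left(c \right)} = 2 c$
$B = - \frac{28689}{478}$ ($B = \frac{1}{-558 + 80} \cdot 9 - \left(8 - -52\right) = \frac{1}{-478} \cdot 9 - \left(8 + 52\right) = \left(- \frac{1}{478}\right) 9 - 60 = - \frac{9}{478} - 60 = - \frac{28689}{478} \approx -60.019$)
$\frac{1}{G{\left(O \right)} + B} = \frac{1}{2 \left(-81\right) - \frac{28689}{478}} = \frac{1}{-162 - \frac{28689}{478}} = \frac{1}{- \frac{106125}{478}} = - \frac{478}{106125}$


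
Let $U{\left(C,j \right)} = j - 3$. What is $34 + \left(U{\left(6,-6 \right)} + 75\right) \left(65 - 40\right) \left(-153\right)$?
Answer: $-252416$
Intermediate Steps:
$U{\left(C,j \right)} = -3 + j$
$34 + \left(U{\left(6,-6 \right)} + 75\right) \left(65 - 40\right) \left(-153\right) = 34 + \left(\left(-3 - 6\right) + 75\right) \left(65 - 40\right) \left(-153\right) = 34 + \left(-9 + 75\right) 25 \left(-153\right) = 34 + 66 \cdot 25 \left(-153\right) = 34 + 1650 \left(-153\right) = 34 - 252450 = -252416$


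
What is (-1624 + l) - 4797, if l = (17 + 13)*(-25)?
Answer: -7171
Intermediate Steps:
l = -750 (l = 30*(-25) = -750)
(-1624 + l) - 4797 = (-1624 - 750) - 4797 = -2374 - 4797 = -7171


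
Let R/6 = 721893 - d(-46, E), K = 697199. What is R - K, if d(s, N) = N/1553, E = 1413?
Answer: 5643840449/1553 ≈ 3.6342e+6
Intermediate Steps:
d(s, N) = N/1553 (d(s, N) = N*(1/1553) = N/1553)
R = 6726590496/1553 (R = 6*(721893 - 1413/1553) = 6*(1121098416/1553) = 6726590496/1553 ≈ 4.3314e+6)
R - K = 6726590496/1553 - 1*697199 = 6726590496/1553 - 697199 = 5643840449/1553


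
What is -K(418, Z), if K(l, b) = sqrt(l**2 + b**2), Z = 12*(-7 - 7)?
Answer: -2*sqrt(50737) ≈ -450.50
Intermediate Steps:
Z = -168 (Z = 12*(-14) = -168)
K(l, b) = sqrt(b**2 + l**2)
-K(418, Z) = -sqrt((-168)**2 + 418**2) = -sqrt(28224 + 174724) = -sqrt(202948) = -2*sqrt(50737)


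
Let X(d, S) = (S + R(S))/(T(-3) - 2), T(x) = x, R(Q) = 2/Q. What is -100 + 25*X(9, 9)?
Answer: -1315/9 ≈ -146.11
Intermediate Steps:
X(d, S) = -2/(5*S) - S/5 (X(d, S) = (S + 2/S)/(-3 - 2) = (S + 2/S)/(-5) = (S + 2/S)*(-1/5) = -2/(5*S) - S/5)
-100 + 25*X(9, 9) = -100 + 25*((1/5)*(-2 - 1*9**2)/9) = -100 + 25*((1/5)*(1/9)*(-2 - 1*81)) = -100 + 25*((1/5)*(1/9)*(-2 - 81)) = -100 + 25*((1/5)*(1/9)*(-83)) = -100 + 25*(-83/45) = -100 - 415/9 = -1315/9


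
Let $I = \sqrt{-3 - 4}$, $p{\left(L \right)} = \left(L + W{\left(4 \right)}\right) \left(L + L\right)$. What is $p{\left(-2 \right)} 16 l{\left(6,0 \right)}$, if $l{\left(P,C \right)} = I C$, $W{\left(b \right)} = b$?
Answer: $0$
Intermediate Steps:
$p{\left(L \right)} = 2 L \left(4 + L\right)$ ($p{\left(L \right)} = \left(L + 4\right) \left(L + L\right) = \left(4 + L\right) 2 L = 2 L \left(4 + L\right)$)
$I = i \sqrt{7}$ ($I = \sqrt{-7} = i \sqrt{7} \approx 2.6458 i$)
$l{\left(P,C \right)} = i C \sqrt{7}$ ($l{\left(P,C \right)} = i \sqrt{7} C = i C \sqrt{7}$)
$p{\left(-2 \right)} 16 l{\left(6,0 \right)} = 2 \left(-2\right) \left(4 - 2\right) 16 i 0 \sqrt{7} = 2 \left(-2\right) 2 \cdot 16 \cdot 0 = \left(-8\right) 16 \cdot 0 = \left(-128\right) 0 = 0$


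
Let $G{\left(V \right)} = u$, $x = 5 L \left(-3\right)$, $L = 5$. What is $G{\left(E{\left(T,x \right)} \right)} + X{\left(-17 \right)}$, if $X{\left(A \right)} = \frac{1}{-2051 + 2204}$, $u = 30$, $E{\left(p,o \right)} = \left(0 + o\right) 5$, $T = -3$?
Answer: $\frac{4591}{153} \approx 30.007$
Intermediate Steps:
$x = -75$ ($x = 5 \cdot 5 \left(-3\right) = 25 \left(-3\right) = -75$)
$E{\left(p,o \right)} = 5 o$ ($E{\left(p,o \right)} = o 5 = 5 o$)
$G{\left(V \right)} = 30$
$X{\left(A \right)} = \frac{1}{153}$
$G{\left(E{\left(T,x \right)} \right)} + X{\left(-17 \right)} = 30 + \frac{1}{153} = \frac{4591}{153}$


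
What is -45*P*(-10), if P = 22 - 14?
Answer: 3600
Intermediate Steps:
P = 8
-45*P*(-10) = -45*8*(-10) = -360*(-10) = 3600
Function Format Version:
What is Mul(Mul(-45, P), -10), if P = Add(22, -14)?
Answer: 3600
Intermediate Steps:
P = 8
Mul(Mul(-45, P), -10) = Mul(Mul(-45, 8), -10) = Mul(-360, -10) = 3600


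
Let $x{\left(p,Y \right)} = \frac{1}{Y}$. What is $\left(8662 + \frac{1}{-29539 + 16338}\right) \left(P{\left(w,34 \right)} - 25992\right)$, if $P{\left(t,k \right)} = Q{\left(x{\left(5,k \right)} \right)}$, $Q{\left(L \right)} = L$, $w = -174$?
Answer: $- \frac{101051585176347}{448834} \approx -2.2514 \cdot 10^{8}$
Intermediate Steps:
$P{\left(t,k \right)} = \frac{1}{k}$
$\left(8662 + \frac{1}{-29539 + 16338}\right) \left(P{\left(w,34 \right)} - 25992\right) = \left(8662 + \frac{1}{-29539 + 16338}\right) \left(\frac{1}{34} - 25992\right) = \left(8662 + \frac{1}{-13201}\right) \left(\frac{1}{34} - 25992\right) = \left(8662 - \frac{1}{13201}\right) \left(- \frac{883727}{34}\right) = \frac{114347061}{13201} \left(- \frac{883727}{34}\right) = - \frac{101051585176347}{448834}$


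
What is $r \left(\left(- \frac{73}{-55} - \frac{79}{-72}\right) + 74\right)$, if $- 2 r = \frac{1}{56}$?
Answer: $- \frac{302641}{443520} \approx -0.68236$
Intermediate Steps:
$r = - \frac{1}{112}$ ($r = - \frac{1}{2 \cdot 56} = \left(- \frac{1}{2}\right) \frac{1}{56} = - \frac{1}{112} \approx -0.0089286$)
$r \left(\left(- \frac{73}{-55} - \frac{79}{-72}\right) + 74\right) = - \frac{\left(- \frac{73}{-55} - \frac{79}{-72}\right) + 74}{112} = - \frac{\left(\left(-73\right) \left(- \frac{1}{55}\right) - - \frac{79}{72}\right) + 74}{112} = - \frac{\left(\frac{73}{55} + \frac{79}{72}\right) + 74}{112} = - \frac{\frac{9601}{3960} + 74}{112} = \left(- \frac{1}{112}\right) \frac{302641}{3960} = - \frac{302641}{443520}$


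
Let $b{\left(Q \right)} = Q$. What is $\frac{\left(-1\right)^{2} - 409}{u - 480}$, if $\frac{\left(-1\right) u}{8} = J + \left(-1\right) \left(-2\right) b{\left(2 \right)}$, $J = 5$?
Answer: $\frac{17}{23} \approx 0.73913$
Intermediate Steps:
$u = -72$ ($u = - 8 \left(5 + \left(-1\right) \left(-2\right) 2\right) = - 8 \left(5 + 2 \cdot 2\right) = - 8 \left(5 + 4\right) = \left(-8\right) 9 = -72$)
$\frac{\left(-1\right)^{2} - 409}{u - 480} = \frac{\left(-1\right)^{2} - 409}{-72 - 480} = \frac{1 - 409}{-552} = \left(-408\right) \left(- \frac{1}{552}\right) = \frac{17}{23}$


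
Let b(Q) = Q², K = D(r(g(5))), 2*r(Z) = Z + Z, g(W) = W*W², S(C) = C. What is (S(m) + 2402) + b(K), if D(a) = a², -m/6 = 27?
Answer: 244142865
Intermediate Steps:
m = -162 (m = -6*27 = -162)
g(W) = W³
r(Z) = Z (r(Z) = (Z + Z)/2 = (2*Z)/2 = Z)
K = 15625 (K = (5³)² = 125² = 15625)
(S(m) + 2402) + b(K) = (-162 + 2402) + 15625² = 2240 + 244140625 = 244142865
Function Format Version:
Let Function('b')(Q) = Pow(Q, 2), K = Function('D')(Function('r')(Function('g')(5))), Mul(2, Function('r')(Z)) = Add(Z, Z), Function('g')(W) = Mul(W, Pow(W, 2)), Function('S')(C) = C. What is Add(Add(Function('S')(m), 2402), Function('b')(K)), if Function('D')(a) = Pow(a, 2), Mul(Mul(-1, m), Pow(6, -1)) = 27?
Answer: 244142865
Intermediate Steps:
m = -162 (m = Mul(-6, 27) = -162)
Function('g')(W) = Pow(W, 3)
Function('r')(Z) = Z (Function('r')(Z) = Mul(Rational(1, 2), Add(Z, Z)) = Mul(Rational(1, 2), Mul(2, Z)) = Z)
K = 15625 (K = Pow(Pow(5, 3), 2) = Pow(125, 2) = 15625)
Add(Add(Function('S')(m), 2402), Function('b')(K)) = Add(Add(-162, 2402), Pow(15625, 2)) = Add(2240, 244140625) = 244142865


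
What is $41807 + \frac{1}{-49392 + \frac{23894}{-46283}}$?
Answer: $\frac{95572216284527}{2286033830} \approx 41807.0$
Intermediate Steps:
$41807 + \frac{1}{-49392 + \frac{23894}{-46283}} = 41807 + \frac{1}{-49392 + 23894 \left(- \frac{1}{46283}\right)} = 41807 + \frac{1}{-49392 - \frac{23894}{46283}} = 41807 + \frac{1}{- \frac{2286033830}{46283}} = 41807 - \frac{46283}{2286033830} = \frac{95572216284527}{2286033830}$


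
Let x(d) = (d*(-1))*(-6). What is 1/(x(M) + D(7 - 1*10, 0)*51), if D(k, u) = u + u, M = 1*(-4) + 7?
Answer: 1/18 ≈ 0.055556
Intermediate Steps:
M = 3 (M = -4 + 7 = 3)
x(d) = 6*d (x(d) = -d*(-6) = 6*d)
D(k, u) = 2*u
1/(x(M) + D(7 - 1*10, 0)*51) = 1/(6*3 + (2*0)*51) = 1/(18 + 0*51) = 1/(18 + 0) = 1/18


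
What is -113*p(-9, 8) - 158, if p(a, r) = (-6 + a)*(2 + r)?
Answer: 16792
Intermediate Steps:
-113*p(-9, 8) - 158 = -113*(-12 - 6*8 + 2*(-9) - 9*8) - 158 = -113*(-12 - 48 - 18 - 72) - 158 = -113*(-150) - 158 = 16950 - 158 = 16792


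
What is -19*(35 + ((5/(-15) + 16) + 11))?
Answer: -3515/3 ≈ -1171.7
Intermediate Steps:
-19*(35 + ((5/(-15) + 16) + 11)) = -19*(35 + ((5*(-1/15) + 16) + 11)) = -19*(35 + ((-⅓ + 16) + 11)) = -19*(35 + (47/3 + 11)) = -19*(35 + 80/3) = -19*185/3 = -3515/3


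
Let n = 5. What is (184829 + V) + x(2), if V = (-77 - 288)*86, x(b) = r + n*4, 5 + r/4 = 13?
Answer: 153491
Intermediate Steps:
r = 32 (r = -20 + 4*13 = -20 + 52 = 32)
x(b) = 52 (x(b) = 32 + 5*4 = 32 + 20 = 52)
V = -31390 (V = -365*86 = -31390)
(184829 + V) + x(2) = (184829 - 31390) + 52 = 153439 + 52 = 153491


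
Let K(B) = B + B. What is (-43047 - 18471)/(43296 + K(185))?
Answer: -30759/21833 ≈ -1.4088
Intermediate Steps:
K(B) = 2*B
(-43047 - 18471)/(43296 + K(185)) = (-43047 - 18471)/(43296 + 2*185) = -61518/(43296 + 370) = -61518/43666 = -61518*1/43666 = -30759/21833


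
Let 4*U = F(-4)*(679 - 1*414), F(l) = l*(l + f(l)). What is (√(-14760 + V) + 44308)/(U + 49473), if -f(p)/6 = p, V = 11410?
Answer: 44308/44173 + 5*I*√134/44173 ≈ 1.0031 + 0.0013103*I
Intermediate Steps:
f(p) = -6*p
F(l) = -5*l² (F(l) = l*(l - 6*l) = l*(-5*l) = -5*l²)
U = -5300 (U = ((-5*(-4)²)*(679 - 1*414))/4 = ((-5*16)*(679 - 414))/4 = (-80*265)/4 = (¼)*(-21200) = -5300)
(√(-14760 + V) + 44308)/(U + 49473) = (√(-14760 + 11410) + 44308)/(-5300 + 49473) = (√(-3350) + 44308)/44173 = (5*I*√134 + 44308)*(1/44173) = (44308 + 5*I*√134)*(1/44173) = 44308/44173 + 5*I*√134/44173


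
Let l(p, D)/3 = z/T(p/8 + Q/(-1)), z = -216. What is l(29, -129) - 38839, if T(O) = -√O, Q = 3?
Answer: -38839 + 1296*√10/5 ≈ -38019.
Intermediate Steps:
l(p, D) = 648/√(-3 + p/8) (l(p, D) = 3*(-216*(-1/√(p/8 + 3/(-1)))) = 3*(-216*(-1/√(p*(⅛) + 3*(-1)))) = 3*(-216*(-1/√(p/8 - 3))) = 3*(-216*(-1/√(-3 + p/8))) = 3*(-(-216)/√(-3 + p/8)) = 3*(216/√(-3 + p/8)) = 648/√(-3 + p/8))
l(29, -129) - 38839 = 1296*√2/√(-24 + 29) - 38839 = 1296*√2/√5 - 38839 = 1296*√2*(√5/5) - 38839 = 1296*√10/5 - 38839 = -38839 + 1296*√10/5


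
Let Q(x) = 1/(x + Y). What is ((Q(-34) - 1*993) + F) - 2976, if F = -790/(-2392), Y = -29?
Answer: -299032523/75348 ≈ -3968.7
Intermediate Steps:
Q(x) = 1/(-29 + x) (Q(x) = 1/(x - 29) = 1/(-29 + x))
F = 395/1196 (F = -790*(-1/2392) = 395/1196 ≈ 0.33027)
((Q(-34) - 1*993) + F) - 2976 = ((1/(-29 - 34) - 1*993) + 395/1196) - 2976 = ((1/(-63) - 993) + 395/1196) - 2976 = ((-1/63 - 993) + 395/1196) - 2976 = (-62560/63 + 395/1196) - 2976 = -74796875/75348 - 2976 = -299032523/75348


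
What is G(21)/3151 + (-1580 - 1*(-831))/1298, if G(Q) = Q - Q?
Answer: -749/1298 ≈ -0.57704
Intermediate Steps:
G(Q) = 0
G(21)/3151 + (-1580 - 1*(-831))/1298 = 0/3151 + (-1580 - 1*(-831))/1298 = 0*(1/3151) + (-1580 + 831)*(1/1298) = 0 - 749*1/1298 = 0 - 749/1298 = -749/1298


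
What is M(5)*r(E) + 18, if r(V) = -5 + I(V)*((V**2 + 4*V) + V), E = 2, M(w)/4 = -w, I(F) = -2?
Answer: 678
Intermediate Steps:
M(w) = -4*w (M(w) = 4*(-w) = -4*w)
r(V) = -5 - 10*V - 2*V**2 (r(V) = -5 - 2*((V**2 + 4*V) + V) = -5 - 2*(V**2 + 5*V) = -5 + (-10*V - 2*V**2) = -5 - 10*V - 2*V**2)
M(5)*r(E) + 18 = (-4*5)*(-5 - 10*2 - 2*2**2) + 18 = -20*(-5 - 20 - 2*4) + 18 = -20*(-5 - 20 - 8) + 18 = -20*(-33) + 18 = 660 + 18 = 678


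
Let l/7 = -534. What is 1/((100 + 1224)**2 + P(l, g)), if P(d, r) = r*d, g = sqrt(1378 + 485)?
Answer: 438244/761723455201 + 16821*sqrt(23)/1523446910402 ≈ 6.2829e-7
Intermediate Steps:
l = -3738 (l = 7*(-534) = -3738)
g = 9*sqrt(23) (g = sqrt(1863) = 9*sqrt(23) ≈ 43.162)
P(d, r) = d*r
1/((100 + 1224)**2 + P(l, g)) = 1/((100 + 1224)**2 - 33642*sqrt(23)) = 1/(1324**2 - 33642*sqrt(23)) = 1/(1752976 - 33642*sqrt(23))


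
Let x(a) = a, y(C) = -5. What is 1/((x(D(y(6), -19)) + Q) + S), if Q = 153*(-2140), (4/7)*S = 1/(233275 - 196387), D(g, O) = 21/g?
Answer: -737760/241560477757 ≈ -3.0541e-6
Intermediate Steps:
S = 7/147552 (S = 7/(4*(233275 - 196387)) = (7/4)/36888 = (7/4)*(1/36888) = 7/147552 ≈ 4.7441e-5)
Q = -327420
1/((x(D(y(6), -19)) + Q) + S) = 1/((21/(-5) - 327420) + 7/147552) = 1/((21*(-1/5) - 327420) + 7/147552) = 1/((-21/5 - 327420) + 7/147552) = 1/(-1637121/5 + 7/147552) = 1/(-241560477757/737760) = -737760/241560477757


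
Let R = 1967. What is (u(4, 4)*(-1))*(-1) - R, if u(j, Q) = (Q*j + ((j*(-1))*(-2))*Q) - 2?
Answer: -1921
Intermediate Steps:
u(j, Q) = -2 + 3*Q*j (u(j, Q) = (Q*j + (-j*(-2))*Q) - 2 = (Q*j + (2*j)*Q) - 2 = (Q*j + 2*Q*j) - 2 = 3*Q*j - 2 = -2 + 3*Q*j)
(u(4, 4)*(-1))*(-1) - R = ((-2 + 3*4*4)*(-1))*(-1) - 1*1967 = ((-2 + 48)*(-1))*(-1) - 1967 = (46*(-1))*(-1) - 1967 = -46*(-1) - 1967 = 46 - 1967 = -1921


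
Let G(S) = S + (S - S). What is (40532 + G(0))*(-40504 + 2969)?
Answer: -1521368620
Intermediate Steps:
G(S) = S (G(S) = S + 0 = S)
(40532 + G(0))*(-40504 + 2969) = (40532 + 0)*(-40504 + 2969) = 40532*(-37535) = -1521368620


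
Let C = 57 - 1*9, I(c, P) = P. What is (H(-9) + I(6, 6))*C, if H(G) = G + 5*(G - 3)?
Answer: -3024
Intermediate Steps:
H(G) = -15 + 6*G (H(G) = G + 5*(-3 + G) = G + (-15 + 5*G) = -15 + 6*G)
C = 48 (C = 57 - 9 = 48)
(H(-9) + I(6, 6))*C = ((-15 + 6*(-9)) + 6)*48 = ((-15 - 54) + 6)*48 = (-69 + 6)*48 = -63*48 = -3024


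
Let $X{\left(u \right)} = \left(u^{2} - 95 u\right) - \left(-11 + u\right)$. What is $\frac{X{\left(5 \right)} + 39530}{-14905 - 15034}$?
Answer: $- \frac{39086}{29939} \approx -1.3055$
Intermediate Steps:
$X{\left(u \right)} = 11 + u^{2} - 96 u$
$\frac{X{\left(5 \right)} + 39530}{-14905 - 15034} = \frac{\left(11 + 5^{2} - 480\right) + 39530}{-14905 - 15034} = \frac{\left(11 + 25 - 480\right) + 39530}{-29939} = \left(-444 + 39530\right) \left(- \frac{1}{29939}\right) = 39086 \left(- \frac{1}{29939}\right) = - \frac{39086}{29939}$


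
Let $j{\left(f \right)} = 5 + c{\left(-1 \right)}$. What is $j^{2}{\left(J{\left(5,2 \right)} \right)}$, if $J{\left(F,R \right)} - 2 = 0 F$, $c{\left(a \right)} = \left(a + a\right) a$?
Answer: $49$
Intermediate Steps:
$c{\left(a \right)} = 2 a^{2}$ ($c{\left(a \right)} = 2 a a = 2 a^{2}$)
$J{\left(F,R \right)} = 2$ ($J{\left(F,R \right)} = 2 + 0 F = 2 + 0 = 2$)
$j{\left(f \right)} = 7$ ($j{\left(f \right)} = 5 + 2 \left(-1\right)^{2} = 5 + 2 \cdot 1 = 5 + 2 = 7$)
$j^{2}{\left(J{\left(5,2 \right)} \right)} = 7^{2} = 49$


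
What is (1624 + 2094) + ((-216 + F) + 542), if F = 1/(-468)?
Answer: 1892591/468 ≈ 4044.0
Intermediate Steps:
F = -1/468 ≈ -0.0021368
(1624 + 2094) + ((-216 + F) + 542) = (1624 + 2094) + ((-216 - 1/468) + 542) = 3718 + (-101089/468 + 542) = 3718 + 152567/468 = 1892591/468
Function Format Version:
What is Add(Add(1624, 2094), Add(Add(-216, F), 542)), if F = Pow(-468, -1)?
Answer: Rational(1892591, 468) ≈ 4044.0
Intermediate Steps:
F = Rational(-1, 468) ≈ -0.0021368
Add(Add(1624, 2094), Add(Add(-216, F), 542)) = Add(Add(1624, 2094), Add(Add(-216, Rational(-1, 468)), 542)) = Add(3718, Add(Rational(-101089, 468), 542)) = Add(3718, Rational(152567, 468)) = Rational(1892591, 468)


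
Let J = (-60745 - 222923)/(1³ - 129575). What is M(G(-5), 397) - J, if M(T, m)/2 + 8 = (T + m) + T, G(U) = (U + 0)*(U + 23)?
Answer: 26939132/64787 ≈ 415.81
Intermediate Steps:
G(U) = U*(23 + U)
M(T, m) = -16 + 2*m + 4*T (M(T, m) = -16 + 2*((T + m) + T) = -16 + 2*(m + 2*T) = -16 + (2*m + 4*T) = -16 + 2*m + 4*T)
J = 141834/64787 (J = -283668/(1 - 129575) = -283668/(-129574) = -283668*(-1/129574) = 141834/64787 ≈ 2.1892)
M(G(-5), 397) - J = (-16 + 2*397 + 4*(-5*(23 - 5))) - 1*141834/64787 = (-16 + 794 + 4*(-5*18)) - 141834/64787 = (-16 + 794 + 4*(-90)) - 141834/64787 = (-16 + 794 - 360) - 141834/64787 = 418 - 141834/64787 = 26939132/64787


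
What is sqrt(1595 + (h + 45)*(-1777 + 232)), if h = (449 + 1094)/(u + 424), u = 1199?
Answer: 5*I*sqrt(812468931)/541 ≈ 263.44*I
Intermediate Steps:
h = 1543/1623 (h = (449 + 1094)/(1199 + 424) = 1543/1623 ≈ 0.95071)
sqrt(1595 + (h + 45)*(-1777 + 232)) = sqrt(1595 + (1543/1623 + 45)*(-1777 + 232)) = sqrt(1595 + (74578/1623)*(-1545)) = sqrt(1595 - 38407670/541) = sqrt(-37544775/541) = 5*I*sqrt(812468931)/541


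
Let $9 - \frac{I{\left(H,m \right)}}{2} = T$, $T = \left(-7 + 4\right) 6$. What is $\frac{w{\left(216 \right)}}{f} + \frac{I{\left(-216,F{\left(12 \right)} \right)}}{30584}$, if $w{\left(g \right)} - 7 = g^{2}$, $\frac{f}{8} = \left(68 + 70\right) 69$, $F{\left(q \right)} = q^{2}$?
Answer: $\frac{178906837}{291220848} \approx 0.61433$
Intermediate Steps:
$T = -18$ ($T = \left(-3\right) 6 = -18$)
$I{\left(H,m \right)} = 54$ ($I{\left(H,m \right)} = 18 - -36 = 18 + 36 = 54$)
$f = 76176$ ($f = 8 \left(68 + 70\right) 69 = 8 \cdot 138 \cdot 69 = 8 \cdot 9522 = 76176$)
$w{\left(g \right)} = 7 + g^{2}$
$\frac{w{\left(216 \right)}}{f} + \frac{I{\left(-216,F{\left(12 \right)} \right)}}{30584} = \frac{7 + 216^{2}}{76176} + \frac{54}{30584} = \left(7 + 46656\right) \frac{1}{76176} + 54 \cdot \frac{1}{30584} = 46663 \cdot \frac{1}{76176} + \frac{27}{15292} = \frac{46663}{76176} + \frac{27}{15292} = \frac{178906837}{291220848}$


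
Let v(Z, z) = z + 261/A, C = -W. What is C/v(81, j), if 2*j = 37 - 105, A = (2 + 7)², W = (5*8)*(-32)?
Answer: -11520/277 ≈ -41.588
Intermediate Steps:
W = -1280 (W = 40*(-32) = -1280)
A = 81 (A = 9² = 81)
j = -34 (j = (37 - 105)/2 = (½)*(-68) = -34)
C = 1280 (C = -1*(-1280) = 1280)
v(Z, z) = 29/9 + z (v(Z, z) = z + 261/81 = z + 261*(1/81) = z + 29/9 = 29/9 + z)
C/v(81, j) = 1280/(29/9 - 34) = 1280/(-277/9) = 1280*(-9/277) = -11520/277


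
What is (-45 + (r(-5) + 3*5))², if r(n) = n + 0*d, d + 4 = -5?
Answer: 1225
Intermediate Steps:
d = -9 (d = -4 - 5 = -9)
r(n) = n (r(n) = n + 0*(-9) = n + 0 = n)
(-45 + (r(-5) + 3*5))² = (-45 + (-5 + 3*5))² = (-45 + (-5 + 15))² = (-45 + 10)² = (-35)² = 1225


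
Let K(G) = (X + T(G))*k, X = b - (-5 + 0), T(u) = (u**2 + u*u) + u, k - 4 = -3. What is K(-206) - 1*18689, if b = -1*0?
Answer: 65982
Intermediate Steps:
k = 1 (k = 4 - 3 = 1)
b = 0
T(u) = u + 2*u**2 (T(u) = (u**2 + u**2) + u = 2*u**2 + u = u + 2*u**2)
X = 5 (X = 0 - (-5 + 0) = 0 - 1*(-5) = 0 + 5 = 5)
K(G) = 5 + G*(1 + 2*G) (K(G) = (5 + G*(1 + 2*G))*1 = 5 + G*(1 + 2*G))
K(-206) - 1*18689 = (5 - 206*(1 + 2*(-206))) - 1*18689 = (5 - 206*(1 - 412)) - 18689 = (5 - 206*(-411)) - 18689 = (5 + 84666) - 18689 = 84671 - 18689 = 65982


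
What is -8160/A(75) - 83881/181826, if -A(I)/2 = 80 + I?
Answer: 145769705/5636606 ≈ 25.861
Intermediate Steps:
A(I) = -160 - 2*I (A(I) = -2*(80 + I) = -160 - 2*I)
-8160/A(75) - 83881/181826 = -8160/(-160 - 2*75) - 83881/181826 = -8160/(-160 - 150) - 83881*1/181826 = -8160/(-310) - 83881/181826 = -8160*(-1/310) - 83881/181826 = 816/31 - 83881/181826 = 145769705/5636606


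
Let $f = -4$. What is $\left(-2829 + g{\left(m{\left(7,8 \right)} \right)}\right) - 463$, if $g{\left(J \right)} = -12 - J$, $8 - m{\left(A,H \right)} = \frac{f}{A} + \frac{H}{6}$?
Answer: $- \frac{69536}{21} \approx -3311.2$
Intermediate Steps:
$m{\left(A,H \right)} = 8 + \frac{4}{A} - \frac{H}{6}$ ($m{\left(A,H \right)} = 8 - \left(- \frac{4}{A} + \frac{H}{6}\right) = 8 + \frac{4}{A} - \frac{H}{6}$)
$\left(-2829 + g{\left(m{\left(7,8 \right)} \right)}\right) - 463 = \left(-2829 - \left(20 - \frac{4}{3} + \frac{4}{7}\right)\right) - 463 = \left(-2829 - \left(\frac{56}{3} + \frac{4}{7}\right)\right) - 463 = \left(-2829 - \frac{404}{21}\right) - 463 = - \frac{59813}{21} - 463 = - \frac{69536}{21}$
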